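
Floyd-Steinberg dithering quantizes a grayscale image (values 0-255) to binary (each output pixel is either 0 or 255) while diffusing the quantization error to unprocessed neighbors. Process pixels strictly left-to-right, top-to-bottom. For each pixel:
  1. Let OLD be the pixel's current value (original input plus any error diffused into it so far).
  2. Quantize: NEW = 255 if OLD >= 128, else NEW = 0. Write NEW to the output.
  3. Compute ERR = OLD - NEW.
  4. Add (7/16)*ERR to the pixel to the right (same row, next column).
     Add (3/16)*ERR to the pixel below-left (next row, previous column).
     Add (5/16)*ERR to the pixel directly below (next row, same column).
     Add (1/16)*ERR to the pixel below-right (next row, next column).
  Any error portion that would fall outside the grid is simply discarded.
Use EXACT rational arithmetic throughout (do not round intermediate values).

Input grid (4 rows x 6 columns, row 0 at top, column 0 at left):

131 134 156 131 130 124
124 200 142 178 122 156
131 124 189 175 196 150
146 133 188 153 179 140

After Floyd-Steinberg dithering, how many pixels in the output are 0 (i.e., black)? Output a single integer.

Answer: 9

Derivation:
(0,0): OLD=131 → NEW=255, ERR=-124
(0,1): OLD=319/4 → NEW=0, ERR=319/4
(0,2): OLD=12217/64 → NEW=255, ERR=-4103/64
(0,3): OLD=105423/1024 → NEW=0, ERR=105423/1024
(0,4): OLD=2867881/16384 → NEW=255, ERR=-1310039/16384
(0,5): OLD=23335583/262144 → NEW=0, ERR=23335583/262144
(1,0): OLD=6413/64 → NEW=0, ERR=6413/64
(1,1): OLD=127483/512 → NEW=255, ERR=-3077/512
(1,2): OLD=2353143/16384 → NEW=255, ERR=-1824777/16384
(1,3): OLD=9335387/65536 → NEW=255, ERR=-7376293/65536
(1,4): OLD=297360801/4194304 → NEW=0, ERR=297360801/4194304
(1,5): OLD=14081985047/67108864 → NEW=255, ERR=-3030775273/67108864
(2,0): OLD=1320441/8192 → NEW=255, ERR=-768519/8192
(2,1): OLD=17421667/262144 → NEW=0, ERR=17421667/262144
(2,2): OLD=678602025/4194304 → NEW=255, ERR=-390945495/4194304
(2,3): OLD=3535979233/33554432 → NEW=0, ERR=3535979233/33554432
(2,4): OLD=267100320995/1073741824 → NEW=255, ERR=-6703844125/1073741824
(2,5): OLD=2363715811941/17179869184 → NEW=255, ERR=-2017150829979/17179869184
(3,0): OLD=541670345/4194304 → NEW=255, ERR=-527877175/4194304
(3,1): OLD=2528876917/33554432 → NEW=0, ERR=2528876917/33554432
(3,2): OLD=57916980575/268435456 → NEW=255, ERR=-10534060705/268435456
(3,3): OLD=2779129383597/17179869184 → NEW=255, ERR=-1601737258323/17179869184
(3,4): OLD=16606822941037/137438953472 → NEW=0, ERR=16606822941037/137438953472
(3,5): OLD=342566891117379/2199023255552 → NEW=255, ERR=-218184039048381/2199023255552
Output grid:
  Row 0: #.#.#.  (3 black, running=3)
  Row 1: .###.#  (2 black, running=5)
  Row 2: #.#.##  (2 black, running=7)
  Row 3: #.##.#  (2 black, running=9)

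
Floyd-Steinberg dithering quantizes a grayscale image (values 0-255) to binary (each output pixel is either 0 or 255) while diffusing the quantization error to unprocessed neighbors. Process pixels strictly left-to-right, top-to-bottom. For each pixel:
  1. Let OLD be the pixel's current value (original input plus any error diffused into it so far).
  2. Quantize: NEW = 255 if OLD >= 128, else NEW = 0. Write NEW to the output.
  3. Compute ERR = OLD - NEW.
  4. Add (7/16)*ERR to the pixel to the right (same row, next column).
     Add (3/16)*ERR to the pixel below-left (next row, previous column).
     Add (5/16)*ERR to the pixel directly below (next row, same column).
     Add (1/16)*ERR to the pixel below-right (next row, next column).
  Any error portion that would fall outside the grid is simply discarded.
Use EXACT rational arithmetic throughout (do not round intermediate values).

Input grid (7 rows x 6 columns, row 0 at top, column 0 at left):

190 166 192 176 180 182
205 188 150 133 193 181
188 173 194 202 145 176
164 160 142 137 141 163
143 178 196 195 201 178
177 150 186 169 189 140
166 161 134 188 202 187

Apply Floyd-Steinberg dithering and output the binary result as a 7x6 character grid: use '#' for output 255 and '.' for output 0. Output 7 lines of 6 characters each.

Answer: ###.##
#.#.##
####.#
.#.#.#
#.####
##.#.#
.#.###

Derivation:
(0,0): OLD=190 → NEW=255, ERR=-65
(0,1): OLD=2201/16 → NEW=255, ERR=-1879/16
(0,2): OLD=35999/256 → NEW=255, ERR=-29281/256
(0,3): OLD=515929/4096 → NEW=0, ERR=515929/4096
(0,4): OLD=15407983/65536 → NEW=255, ERR=-1303697/65536
(0,5): OLD=181714953/1048576 → NEW=255, ERR=-85671927/1048576
(1,0): OLD=41643/256 → NEW=255, ERR=-23637/256
(1,1): OLD=174893/2048 → NEW=0, ERR=174893/2048
(1,2): OLD=11003185/65536 → NEW=255, ERR=-5708495/65536
(1,3): OLD=32342109/262144 → NEW=0, ERR=32342109/262144
(1,4): OLD=3914348023/16777216 → NEW=255, ERR=-363842057/16777216
(1,5): OLD=38852422545/268435456 → NEW=255, ERR=-29598618735/268435456
(2,0): OLD=5739583/32768 → NEW=255, ERR=-2616257/32768
(2,1): OLD=149582373/1048576 → NEW=255, ERR=-117804507/1048576
(2,2): OLD=2451119279/16777216 → NEW=255, ERR=-1827070801/16777216
(2,3): OLD=24615520247/134217728 → NEW=255, ERR=-9610000393/134217728
(2,4): OLD=403445351269/4294967296 → NEW=0, ERR=403445351269/4294967296
(2,5): OLD=12457712299027/68719476736 → NEW=255, ERR=-5065754268653/68719476736
(3,0): OLD=1979448783/16777216 → NEW=0, ERR=1979448783/16777216
(3,1): OLD=20280358947/134217728 → NEW=255, ERR=-13945161693/134217728
(3,2): OLD=45167368025/1073741824 → NEW=0, ERR=45167368025/1073741824
(3,3): OLD=9884260483403/68719476736 → NEW=255, ERR=-7639206084277/68719476736
(3,4): OLD=56857371010411/549755813888 → NEW=0, ERR=56857371010411/549755813888
(3,5): OLD=1680775593909093/8796093022208 → NEW=255, ERR=-562228126753947/8796093022208
(4,0): OLD=344432627905/2147483648 → NEW=255, ERR=-203175702335/2147483648
(4,1): OLD=4102564230093/34359738368 → NEW=0, ERR=4102564230093/34359738368
(4,2): OLD=257336194993751/1099511627776 → NEW=255, ERR=-23039270089129/1099511627776
(4,3): OLD=3045460512215123/17592186044416 → NEW=255, ERR=-1440546929110957/17592186044416
(4,4): OLD=50260815658632323/281474976710656 → NEW=255, ERR=-21515303402584957/281474976710656
(4,5): OLD=590188083530552501/4503599627370496 → NEW=255, ERR=-558229821448923979/4503599627370496
(5,0): OLD=93360415561655/549755813888 → NEW=255, ERR=-46827316979785/549755813888
(5,1): OLD=2466511975897383/17592186044416 → NEW=255, ERR=-2019495465428697/17592186044416
(5,2): OLD=17076803950762781/140737488355328 → NEW=0, ERR=17076803950762781/140737488355328
(5,3): OLD=814495874656844303/4503599627370496 → NEW=255, ERR=-333922030322632177/4503599627370496
(5,4): OLD=939592163812997647/9007199254740992 → NEW=0, ERR=939592163812997647/9007199254740992
(5,5): OLD=20482483553938847195/144115188075855872 → NEW=255, ERR=-16266889405404400165/144115188075855872
(6,0): OLD=33173989020917205/281474976710656 → NEW=0, ERR=33173989020917205/281474976710656
(6,1): OLD=874223063329701297/4503599627370496 → NEW=255, ERR=-274194841649775183/4503599627370496
(6,2): OLD=2237471352884579785/18014398509481984 → NEW=0, ERR=2237471352884579785/18014398509481984
(6,3): OLD=70994553468836844677/288230376151711744 → NEW=255, ERR=-2504192449849650043/288230376151711744
(6,4): OLD=945393628410389569509/4611686018427387904 → NEW=255, ERR=-230586306288594346011/4611686018427387904
(6,5): OLD=10062429306122134955555/73786976294838206464 → NEW=255, ERR=-8753249649061607692765/73786976294838206464
Row 0: ###.##
Row 1: #.#.##
Row 2: ####.#
Row 3: .#.#.#
Row 4: #.####
Row 5: ##.#.#
Row 6: .#.###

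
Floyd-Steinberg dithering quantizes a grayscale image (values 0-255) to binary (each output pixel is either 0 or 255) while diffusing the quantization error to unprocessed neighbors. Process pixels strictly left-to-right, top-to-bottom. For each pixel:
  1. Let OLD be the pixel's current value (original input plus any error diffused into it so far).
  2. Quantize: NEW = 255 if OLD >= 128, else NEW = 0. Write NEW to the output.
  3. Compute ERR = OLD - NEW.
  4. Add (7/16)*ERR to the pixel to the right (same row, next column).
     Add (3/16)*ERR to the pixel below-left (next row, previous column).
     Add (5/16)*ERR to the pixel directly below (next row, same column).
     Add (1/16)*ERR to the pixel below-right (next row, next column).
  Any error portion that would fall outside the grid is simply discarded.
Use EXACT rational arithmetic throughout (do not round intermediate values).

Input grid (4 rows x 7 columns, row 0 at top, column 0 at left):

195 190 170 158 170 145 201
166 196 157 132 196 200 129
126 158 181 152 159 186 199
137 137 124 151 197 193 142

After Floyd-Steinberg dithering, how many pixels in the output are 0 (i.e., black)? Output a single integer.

(0,0): OLD=195 → NEW=255, ERR=-60
(0,1): OLD=655/4 → NEW=255, ERR=-365/4
(0,2): OLD=8325/64 → NEW=255, ERR=-7995/64
(0,3): OLD=105827/1024 → NEW=0, ERR=105827/1024
(0,4): OLD=3526069/16384 → NEW=255, ERR=-651851/16384
(0,5): OLD=33447923/262144 → NEW=0, ERR=33447923/262144
(0,6): OLD=1077190565/4194304 → NEW=255, ERR=7643045/4194304
(1,0): OLD=8329/64 → NEW=255, ERR=-7991/64
(1,1): OLD=43871/512 → NEW=0, ERR=43871/512
(1,2): OLD=2770923/16384 → NEW=255, ERR=-1406997/16384
(1,3): OLD=7304479/65536 → NEW=0, ERR=7304479/65536
(1,4): OLD=1101896397/4194304 → NEW=255, ERR=32348877/4194304
(1,5): OLD=8090052029/33554432 → NEW=255, ERR=-466328131/33554432
(1,6): OLD=70579106675/536870912 → NEW=255, ERR=-66322975885/536870912
(2,0): OLD=844165/8192 → NEW=0, ERR=844165/8192
(2,1): OLD=53989735/262144 → NEW=255, ERR=-12856985/262144
(2,2): OLD=666726069/4194304 → NEW=255, ERR=-402821451/4194304
(2,3): OLD=4727542925/33554432 → NEW=255, ERR=-3828837235/33554432
(2,4): OLD=31097739149/268435456 → NEW=0, ERR=31097739149/268435456
(2,5): OLD=1800961660319/8589934592 → NEW=255, ERR=-389471660641/8589934592
(2,6): OLD=19198832044105/137438953472 → NEW=255, ERR=-15848101091255/137438953472
(3,0): OLD=671115093/4194304 → NEW=255, ERR=-398432427/4194304
(3,1): OLD=2300038353/33554432 → NEW=0, ERR=2300038353/33554432
(3,2): OLD=26713598867/268435456 → NEW=0, ERR=26713598867/268435456
(3,3): OLD=187473602237/1073741824 → NEW=255, ERR=-86330562883/1073741824
(3,4): OLD=25068003262293/137438953472 → NEW=255, ERR=-9978929873067/137438953472
(3,5): OLD=145889492764655/1099511627776 → NEW=255, ERR=-134485972318225/1099511627776
(3,6): OLD=872912195867249/17592186044416 → NEW=0, ERR=872912195867249/17592186044416
Output grid:
  Row 0: ###.#.#  (2 black, running=2)
  Row 1: #.#.###  (2 black, running=4)
  Row 2: .###.##  (2 black, running=6)
  Row 3: #..###.  (3 black, running=9)

Answer: 9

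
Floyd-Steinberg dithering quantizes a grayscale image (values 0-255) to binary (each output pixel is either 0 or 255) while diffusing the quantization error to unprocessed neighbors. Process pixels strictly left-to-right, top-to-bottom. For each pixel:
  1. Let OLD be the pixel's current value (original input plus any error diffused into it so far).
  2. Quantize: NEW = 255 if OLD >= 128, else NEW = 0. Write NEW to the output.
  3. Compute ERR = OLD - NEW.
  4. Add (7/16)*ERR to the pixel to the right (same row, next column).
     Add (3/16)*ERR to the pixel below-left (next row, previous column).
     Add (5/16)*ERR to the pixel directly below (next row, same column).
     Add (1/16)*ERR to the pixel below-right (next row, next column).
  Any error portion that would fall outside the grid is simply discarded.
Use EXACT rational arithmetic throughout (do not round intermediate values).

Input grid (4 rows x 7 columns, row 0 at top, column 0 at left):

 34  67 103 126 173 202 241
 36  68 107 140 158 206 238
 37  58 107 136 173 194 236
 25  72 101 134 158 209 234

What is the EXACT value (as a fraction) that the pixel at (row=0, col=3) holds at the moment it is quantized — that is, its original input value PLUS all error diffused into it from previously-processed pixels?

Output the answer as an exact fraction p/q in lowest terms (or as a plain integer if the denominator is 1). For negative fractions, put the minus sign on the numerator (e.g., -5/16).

Answer: 153951/2048

Derivation:
(0,0): OLD=34 → NEW=0, ERR=34
(0,1): OLD=655/8 → NEW=0, ERR=655/8
(0,2): OLD=17769/128 → NEW=255, ERR=-14871/128
(0,3): OLD=153951/2048 → NEW=0, ERR=153951/2048
Target (0,3): original=126, with diffused error = 153951/2048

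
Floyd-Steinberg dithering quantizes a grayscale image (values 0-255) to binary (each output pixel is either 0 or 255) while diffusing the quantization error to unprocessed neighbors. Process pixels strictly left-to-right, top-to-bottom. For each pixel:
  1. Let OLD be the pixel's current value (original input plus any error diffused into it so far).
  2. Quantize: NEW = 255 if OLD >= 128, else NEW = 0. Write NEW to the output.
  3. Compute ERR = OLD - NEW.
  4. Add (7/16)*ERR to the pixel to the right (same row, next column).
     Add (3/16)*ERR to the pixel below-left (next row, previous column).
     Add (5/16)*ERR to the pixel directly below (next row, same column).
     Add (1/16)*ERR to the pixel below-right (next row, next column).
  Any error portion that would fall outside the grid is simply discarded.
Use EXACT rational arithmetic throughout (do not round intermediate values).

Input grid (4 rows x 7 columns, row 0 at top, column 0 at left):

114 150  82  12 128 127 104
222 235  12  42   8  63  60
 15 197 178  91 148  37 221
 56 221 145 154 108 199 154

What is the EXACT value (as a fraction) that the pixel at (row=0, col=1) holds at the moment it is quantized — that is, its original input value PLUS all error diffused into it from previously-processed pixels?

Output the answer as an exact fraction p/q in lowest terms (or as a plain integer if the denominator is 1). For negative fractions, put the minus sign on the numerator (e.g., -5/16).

(0,0): OLD=114 → NEW=0, ERR=114
(0,1): OLD=1599/8 → NEW=255, ERR=-441/8
Target (0,1): original=150, with diffused error = 1599/8

Answer: 1599/8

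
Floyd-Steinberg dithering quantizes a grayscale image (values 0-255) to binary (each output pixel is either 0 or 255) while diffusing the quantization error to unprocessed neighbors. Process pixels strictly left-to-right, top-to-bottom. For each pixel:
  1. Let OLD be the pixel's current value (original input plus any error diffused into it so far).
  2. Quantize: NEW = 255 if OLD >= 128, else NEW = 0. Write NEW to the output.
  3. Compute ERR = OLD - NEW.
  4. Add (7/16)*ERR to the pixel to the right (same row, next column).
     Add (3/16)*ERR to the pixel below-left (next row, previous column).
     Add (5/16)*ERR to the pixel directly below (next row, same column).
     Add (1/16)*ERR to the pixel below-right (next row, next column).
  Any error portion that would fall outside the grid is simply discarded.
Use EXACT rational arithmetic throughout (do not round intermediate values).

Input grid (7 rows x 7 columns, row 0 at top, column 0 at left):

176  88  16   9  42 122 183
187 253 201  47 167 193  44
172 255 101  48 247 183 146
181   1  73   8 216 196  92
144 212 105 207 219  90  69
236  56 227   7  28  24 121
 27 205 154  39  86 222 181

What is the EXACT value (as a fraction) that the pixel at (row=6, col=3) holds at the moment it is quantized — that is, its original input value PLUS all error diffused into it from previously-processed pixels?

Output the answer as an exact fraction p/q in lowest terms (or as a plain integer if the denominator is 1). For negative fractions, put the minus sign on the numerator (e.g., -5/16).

Answer: 8101070490822320849/144115188075855872

Derivation:
(0,0): OLD=176 → NEW=255, ERR=-79
(0,1): OLD=855/16 → NEW=0, ERR=855/16
(0,2): OLD=10081/256 → NEW=0, ERR=10081/256
(0,3): OLD=107431/4096 → NEW=0, ERR=107431/4096
(0,4): OLD=3504529/65536 → NEW=0, ERR=3504529/65536
(0,5): OLD=152457975/1048576 → NEW=255, ERR=-114928905/1048576
(0,6): OLD=2265728193/16777216 → NEW=255, ERR=-2012461887/16777216
(1,0): OLD=44117/256 → NEW=255, ERR=-21163/256
(1,1): OLD=483283/2048 → NEW=255, ERR=-38957/2048
(1,2): OLD=13974991/65536 → NEW=255, ERR=-2736689/65536
(1,3): OLD=12953763/262144 → NEW=0, ERR=12953763/262144
(1,4): OLD=3127578377/16777216 → NEW=255, ERR=-1150611703/16777216
(1,5): OLD=14709611225/134217728 → NEW=0, ERR=14709611225/134217728
(1,6): OLD=102247183767/2147483648 → NEW=0, ERR=102247183767/2147483648
(2,0): OLD=4672705/32768 → NEW=255, ERR=-3683135/32768
(2,1): OLD=195962075/1048576 → NEW=255, ERR=-71424805/1048576
(2,2): OLD=1111089233/16777216 → NEW=0, ERR=1111089233/16777216
(2,3): OLD=10327651593/134217728 → NEW=0, ERR=10327651593/134217728
(2,4): OLD=303729357209/1073741824 → NEW=255, ERR=29925192089/1073741824
(2,5): OLD=8043016961907/34359738368 → NEW=255, ERR=-718716321933/34359738368
(2,6): OLD=87178769749077/549755813888 → NEW=255, ERR=-53008962792363/549755813888
(3,0): OLD=2233100081/16777216 → NEW=255, ERR=-2045089999/16777216
(3,1): OLD=-9156838179/134217728 → NEW=0, ERR=-9156838179/134217728
(3,2): OLD=79476294055/1073741824 → NEW=0, ERR=79476294055/1073741824
(3,3): OLD=316941090689/4294967296 → NEW=0, ERR=316941090689/4294967296
(3,4): OLD=141771717454641/549755813888 → NEW=255, ERR=1583984913201/549755813888
(3,5): OLD=766959815481507/4398046511104 → NEW=255, ERR=-354542044850013/4398046511104
(3,6): OLD=1779775949493053/70368744177664 → NEW=0, ERR=1779775949493053/70368744177664
(4,0): OLD=199963530815/2147483648 → NEW=0, ERR=199963530815/2147483648
(4,1): OLD=8166548439859/34359738368 → NEW=255, ERR=-595184843981/34359738368
(4,2): OLD=71536709201885/549755813888 → NEW=255, ERR=-68651023339555/549755813888
(4,3): OLD=794260103778447/4398046511104 → NEW=255, ERR=-327241756553073/4398046511104
(4,4): OLD=6222171808940221/35184372088832 → NEW=255, ERR=-2749843073711939/35184372088832
(4,5): OLD=40011902913236861/1125899906842624 → NEW=0, ERR=40011902913236861/1125899906842624
(4,6): OLD=1574696130024755835/18014398509481984 → NEW=0, ERR=1574696130024755835/18014398509481984
(5,0): OLD=143953900010825/549755813888 → NEW=255, ERR=3766167469385/549755813888
(5,1): OLD=158283593940419/4398046511104 → NEW=0, ERR=158283593940419/4398046511104
(5,2): OLD=6638870111320837/35184372088832 → NEW=255, ERR=-2333144771331323/35184372088832
(5,3): OLD=-19062114351180167/281474976710656 → NEW=0, ERR=-19062114351180167/281474976710656
(5,4): OLD=-433049116299335469/18014398509481984 → NEW=0, ERR=-433049116299335469/18014398509481984
(5,5): OLD=5201653091469218595/144115188075855872 → NEW=0, ERR=5201653091469218595/144115188075855872
(5,6): OLD=383527944529026049965/2305843009213693952 → NEW=255, ERR=-204462022820465907795/2305843009213693952
(6,0): OLD=2525453573393585/70368744177664 → NEW=0, ERR=2525453573393585/70368744177664
(6,1): OLD=247633544239819877/1125899906842624 → NEW=255, ERR=-39470932005049243/1125899906842624
(6,2): OLD=1936392910846454415/18014398509481984 → NEW=0, ERR=1936392910846454415/18014398509481984
(6,3): OLD=8101070490822320849/144115188075855872 → NEW=0, ERR=8101070490822320849/144115188075855872
Target (6,3): original=39, with diffused error = 8101070490822320849/144115188075855872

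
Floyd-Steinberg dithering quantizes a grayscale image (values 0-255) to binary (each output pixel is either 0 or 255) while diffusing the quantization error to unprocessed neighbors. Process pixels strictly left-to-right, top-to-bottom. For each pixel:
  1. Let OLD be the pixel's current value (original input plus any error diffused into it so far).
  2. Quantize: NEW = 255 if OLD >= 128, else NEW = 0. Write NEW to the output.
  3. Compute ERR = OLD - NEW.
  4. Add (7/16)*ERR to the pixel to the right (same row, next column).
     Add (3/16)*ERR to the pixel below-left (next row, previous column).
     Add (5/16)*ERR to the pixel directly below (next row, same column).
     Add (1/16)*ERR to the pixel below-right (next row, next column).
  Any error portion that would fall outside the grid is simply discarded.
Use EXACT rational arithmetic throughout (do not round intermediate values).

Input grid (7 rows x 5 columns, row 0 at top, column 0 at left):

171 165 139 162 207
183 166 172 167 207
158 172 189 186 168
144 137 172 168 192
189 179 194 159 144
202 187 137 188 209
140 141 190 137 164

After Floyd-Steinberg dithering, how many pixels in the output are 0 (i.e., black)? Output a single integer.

Answer: 10

Derivation:
(0,0): OLD=171 → NEW=255, ERR=-84
(0,1): OLD=513/4 → NEW=255, ERR=-507/4
(0,2): OLD=5347/64 → NEW=0, ERR=5347/64
(0,3): OLD=203317/1024 → NEW=255, ERR=-57803/1024
(0,4): OLD=2986867/16384 → NEW=255, ERR=-1191053/16384
(1,0): OLD=8511/64 → NEW=255, ERR=-7809/64
(1,1): OLD=42713/512 → NEW=0, ERR=42713/512
(1,2): OLD=3540589/16384 → NEW=255, ERR=-637331/16384
(1,3): OLD=8122041/65536 → NEW=0, ERR=8122041/65536
(1,4): OLD=246389067/1048576 → NEW=255, ERR=-20997813/1048576
(2,0): OLD=1110115/8192 → NEW=255, ERR=-978845/8192
(2,1): OLD=34307921/262144 → NEW=255, ERR=-32538799/262144
(2,2): OLD=633298931/4194304 → NEW=255, ERR=-436248589/4194304
(2,3): OLD=11612431209/67108864 → NEW=255, ERR=-5500329111/67108864
(2,4): OLD=143483992479/1073741824 → NEW=255, ERR=-130320172641/1073741824
(3,0): OLD=349748179/4194304 → NEW=0, ERR=349748179/4194304
(3,1): OLD=3614566647/33554432 → NEW=0, ERR=3614566647/33554432
(3,2): OLD=175556719789/1073741824 → NEW=255, ERR=-98247445331/1073741824
(3,3): OLD=156977427501/2147483648 → NEW=0, ERR=156977427501/2147483648
(3,4): OLD=6216699501201/34359738368 → NEW=255, ERR=-2545033782639/34359738368
(4,0): OLD=126302229469/536870912 → NEW=255, ERR=-10599853091/536870912
(4,1): OLD=3299922502013/17179869184 → NEW=255, ERR=-1080944139907/17179869184
(4,2): OLD=43518025724595/274877906944 → NEW=255, ERR=-26575840546125/274877906944
(4,3): OLD=527491908255229/4398046511104 → NEW=0, ERR=527491908255229/4398046511104
(4,4): OLD=12518210670003307/70368744177664 → NEW=255, ERR=-5425819095301013/70368744177664
(5,0): OLD=50586528288407/274877906944 → NEW=255, ERR=-19507337982313/274877906944
(5,1): OLD=257126577043365/2199023255552 → NEW=0, ERR=257126577043365/2199023255552
(5,2): OLD=12419976812206573/70368744177664 → NEW=255, ERR=-5524052953097747/70368744177664
(5,3): OLD=48029823002359091/281474976710656 → NEW=255, ERR=-23746296058858189/281474976710656
(5,4): OLD=700271349930740737/4503599627370496 → NEW=255, ERR=-448146555048735743/4503599627370496
(6,0): OLD=4916898304274055/35184372088832 → NEW=255, ERR=-4055116578378105/35184372088832
(6,1): OLD=121554469711689545/1125899906842624 → NEW=0, ERR=121554469711689545/1125899906842624
(6,2): OLD=3678386023275488627/18014398509481984 → NEW=255, ERR=-915285596642417293/18014398509481984
(6,3): OLD=18689831400875115249/288230376151711744 → NEW=0, ERR=18689831400875115249/288230376151711744
(6,4): OLD=719422222048351199703/4611686018427387904 → NEW=255, ERR=-456557712650632715817/4611686018427387904
Output grid:
  Row 0: ##.##  (1 black, running=1)
  Row 1: #.#.#  (2 black, running=3)
  Row 2: #####  (0 black, running=3)
  Row 3: ..#.#  (3 black, running=6)
  Row 4: ###.#  (1 black, running=7)
  Row 5: #.###  (1 black, running=8)
  Row 6: #.#.#  (2 black, running=10)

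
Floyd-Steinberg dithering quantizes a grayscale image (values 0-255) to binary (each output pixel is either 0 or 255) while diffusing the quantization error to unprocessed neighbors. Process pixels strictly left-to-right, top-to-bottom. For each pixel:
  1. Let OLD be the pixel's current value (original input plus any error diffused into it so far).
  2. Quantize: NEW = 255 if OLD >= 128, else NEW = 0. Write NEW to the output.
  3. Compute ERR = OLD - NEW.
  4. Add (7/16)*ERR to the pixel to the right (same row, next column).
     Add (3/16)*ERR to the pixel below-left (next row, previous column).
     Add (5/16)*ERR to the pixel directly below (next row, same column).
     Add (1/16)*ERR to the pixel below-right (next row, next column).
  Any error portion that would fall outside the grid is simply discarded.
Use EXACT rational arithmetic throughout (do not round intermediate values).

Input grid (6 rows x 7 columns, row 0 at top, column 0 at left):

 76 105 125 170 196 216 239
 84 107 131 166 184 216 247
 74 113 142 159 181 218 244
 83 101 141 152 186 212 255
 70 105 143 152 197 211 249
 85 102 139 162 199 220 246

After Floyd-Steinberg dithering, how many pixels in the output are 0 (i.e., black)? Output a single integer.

Answer: 14

Derivation:
(0,0): OLD=76 → NEW=0, ERR=76
(0,1): OLD=553/4 → NEW=255, ERR=-467/4
(0,2): OLD=4731/64 → NEW=0, ERR=4731/64
(0,3): OLD=207197/1024 → NEW=255, ERR=-53923/1024
(0,4): OLD=2833803/16384 → NEW=255, ERR=-1344117/16384
(0,5): OLD=47214285/262144 → NEW=255, ERR=-19632435/262144
(0,6): OLD=865011611/4194304 → NEW=255, ERR=-204535909/4194304
(1,0): OLD=5495/64 → NEW=0, ERR=5495/64
(1,1): OLD=64865/512 → NEW=0, ERR=64865/512
(1,2): OLD=3151573/16384 → NEW=255, ERR=-1026347/16384
(1,3): OLD=7299105/65536 → NEW=0, ERR=7299105/65536
(1,4): OLD=795895923/4194304 → NEW=255, ERR=-273651597/4194304
(1,5): OLD=5025828483/33554432 → NEW=255, ERR=-3530551677/33554432
(1,6): OLD=97198865485/536870912 → NEW=255, ERR=-39703217075/536870912
(2,0): OLD=1020603/8192 → NEW=0, ERR=1020603/8192
(2,1): OLD=52616793/262144 → NEW=255, ERR=-14229927/262144
(2,2): OLD=534674059/4194304 → NEW=0, ERR=534674059/4194304
(2,3): OLD=7832520883/33554432 → NEW=255, ERR=-723859277/33554432
(2,4): OLD=37153021491/268435456 → NEW=255, ERR=-31298019789/268435456
(2,5): OLD=997852274209/8589934592 → NEW=0, ERR=997852274209/8589934592
(2,6): OLD=36439991971319/137438953472 → NEW=255, ERR=1393058835959/137438953472
(3,0): OLD=468733931/4194304 → NEW=0, ERR=468733931/4194304
(3,1): OLD=5523654767/33554432 → NEW=255, ERR=-3032725393/33554432
(3,2): OLD=35931837357/268435456 → NEW=255, ERR=-32519203923/268435456
(3,3): OLD=84142827715/1073741824 → NEW=0, ERR=84142827715/1073741824
(3,4): OLD=28076209379307/137438953472 → NEW=255, ERR=-6970723756053/137438953472
(3,5): OLD=242690318098641/1099511627776 → NEW=255, ERR=-37685146984239/1099511627776
(3,6): OLD=4405658856973519/17592186044416 → NEW=255, ERR=-80348584352561/17592186044416
(4,0): OLD=47232144901/536870912 → NEW=0, ERR=47232144901/536870912
(4,1): OLD=854832834657/8589934592 → NEW=0, ERR=854832834657/8589934592
(4,2): OLD=21677577725967/137438953472 → NEW=255, ERR=-13369355409393/137438953472
(4,3): OLD=128477726519509/1099511627776 → NEW=0, ERR=128477726519509/1099511627776
(4,4): OLD=2029641300385919/8796093022208 → NEW=255, ERR=-213362420277121/8796093022208
(4,5): OLD=52256036049497135/281474976710656 → NEW=255, ERR=-19520083011720145/281474976710656
(4,6): OLD=968680441757042425/4503599627370496 → NEW=255, ERR=-179737463222434055/4503599627370496
(5,0): OLD=18025381141171/137438953472 → NEW=255, ERR=-17021551994189/137438953472
(5,1): OLD=72759748873009/1099511627776 → NEW=0, ERR=72759748873009/1099511627776
(5,2): OLD=1457354834151895/8796093022208 → NEW=255, ERR=-785648886511145/8796093022208
(5,3): OLD=10471656980866483/70368744177664 → NEW=255, ERR=-7472372784437837/70368744177664
(5,4): OLD=627181949591963777/4503599627370496 → NEW=255, ERR=-521235955387512703/4503599627370496
(5,5): OLD=4996979205422378641/36028797018963968 → NEW=255, ERR=-4190364034413433199/36028797018963968
(5,6): OLD=102788727671350604895/576460752303423488 → NEW=255, ERR=-44208764166022384545/576460752303423488
Output grid:
  Row 0: .#.####  (2 black, running=2)
  Row 1: ..#.###  (3 black, running=5)
  Row 2: .#.##.#  (3 black, running=8)
  Row 3: .##.###  (2 black, running=10)
  Row 4: ..#.###  (3 black, running=13)
  Row 5: #.#####  (1 black, running=14)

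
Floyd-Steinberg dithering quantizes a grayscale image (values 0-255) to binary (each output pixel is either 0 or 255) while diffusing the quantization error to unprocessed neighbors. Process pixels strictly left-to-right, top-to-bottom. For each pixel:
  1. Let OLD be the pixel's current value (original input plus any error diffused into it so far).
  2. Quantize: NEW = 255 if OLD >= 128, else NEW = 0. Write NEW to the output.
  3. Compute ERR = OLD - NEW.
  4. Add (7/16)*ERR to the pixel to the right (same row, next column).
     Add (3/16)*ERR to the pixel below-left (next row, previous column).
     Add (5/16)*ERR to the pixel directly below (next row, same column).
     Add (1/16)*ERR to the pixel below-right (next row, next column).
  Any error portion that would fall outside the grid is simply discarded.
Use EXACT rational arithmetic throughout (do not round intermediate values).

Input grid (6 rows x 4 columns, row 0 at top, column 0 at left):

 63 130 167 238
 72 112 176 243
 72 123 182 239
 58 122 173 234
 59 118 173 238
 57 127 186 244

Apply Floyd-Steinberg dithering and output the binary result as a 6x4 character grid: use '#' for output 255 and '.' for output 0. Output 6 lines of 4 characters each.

(0,0): OLD=63 → NEW=0, ERR=63
(0,1): OLD=2521/16 → NEW=255, ERR=-1559/16
(0,2): OLD=31839/256 → NEW=0, ERR=31839/256
(0,3): OLD=1197721/4096 → NEW=255, ERR=153241/4096
(1,0): OLD=18795/256 → NEW=0, ERR=18795/256
(1,1): OLD=288621/2048 → NEW=255, ERR=-233619/2048
(1,2): OLD=10871409/65536 → NEW=255, ERR=-5840271/65536
(1,3): OLD=234332135/1048576 → NEW=255, ERR=-33054745/1048576
(2,0): OLD=2410239/32768 → NEW=0, ERR=2410239/32768
(2,1): OLD=112629861/1048576 → NEW=0, ERR=112629861/1048576
(2,2): OLD=394482937/2097152 → NEW=255, ERR=-140290823/2097152
(2,3): OLD=6520037365/33554432 → NEW=255, ERR=-2036342795/33554432
(3,0): OLD=1696606351/16777216 → NEW=0, ERR=1696606351/16777216
(3,1): OLD=51502821585/268435456 → NEW=255, ERR=-16948219695/268435456
(3,2): OLD=514566694959/4294967296 → NEW=0, ERR=514566694959/4294967296
(3,3): OLD=18091749426633/68719476736 → NEW=255, ERR=568282858953/68719476736
(4,0): OLD=338286919459/4294967296 → NEW=0, ERR=338286919459/4294967296
(4,1): OLD=5549540213097/34359738368 → NEW=255, ERR=-3212193070743/34359738368
(4,2): OLD=183776248546505/1099511627776 → NEW=255, ERR=-96599216536375/1099511627776
(4,3): OLD=3687937465442127/17592186044416 → NEW=255, ERR=-798069975883953/17592186044416
(5,0): OLD=35230978957747/549755813888 → NEW=0, ERR=35230978957747/549755813888
(5,1): OLD=2010294243502789/17592186044416 → NEW=0, ERR=2010294243502789/17592186044416
(5,2): OLD=1708112977184977/8796093022208 → NEW=255, ERR=-534890743478063/8796093022208
(5,3): OLD=55655486564705417/281474976710656 → NEW=255, ERR=-16120632496511863/281474976710656
Row 0: .#.#
Row 1: .###
Row 2: ..##
Row 3: .#.#
Row 4: .###
Row 5: ..##

Answer: .#.#
.###
..##
.#.#
.###
..##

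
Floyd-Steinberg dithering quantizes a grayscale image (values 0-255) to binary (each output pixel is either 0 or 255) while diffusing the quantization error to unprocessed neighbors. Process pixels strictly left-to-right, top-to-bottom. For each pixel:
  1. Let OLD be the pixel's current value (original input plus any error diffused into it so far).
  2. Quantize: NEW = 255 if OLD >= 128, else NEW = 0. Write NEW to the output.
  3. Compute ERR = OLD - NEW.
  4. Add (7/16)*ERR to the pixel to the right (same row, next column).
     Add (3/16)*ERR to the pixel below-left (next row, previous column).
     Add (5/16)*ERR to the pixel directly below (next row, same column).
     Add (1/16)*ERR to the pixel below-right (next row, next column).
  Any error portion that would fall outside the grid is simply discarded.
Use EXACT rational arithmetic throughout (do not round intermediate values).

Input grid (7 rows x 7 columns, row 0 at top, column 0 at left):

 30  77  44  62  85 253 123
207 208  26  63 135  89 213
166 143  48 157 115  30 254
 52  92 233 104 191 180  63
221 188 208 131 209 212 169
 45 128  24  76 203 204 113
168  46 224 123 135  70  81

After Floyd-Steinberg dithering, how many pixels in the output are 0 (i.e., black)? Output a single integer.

Answer: 24

Derivation:
(0,0): OLD=30 → NEW=0, ERR=30
(0,1): OLD=721/8 → NEW=0, ERR=721/8
(0,2): OLD=10679/128 → NEW=0, ERR=10679/128
(0,3): OLD=201729/2048 → NEW=0, ERR=201729/2048
(0,4): OLD=4197383/32768 → NEW=255, ERR=-4158457/32768
(0,5): OLD=103535665/524288 → NEW=255, ERR=-30157775/524288
(0,6): OLD=820694359/8388608 → NEW=0, ERR=820694359/8388608
(1,0): OLD=29859/128 → NEW=255, ERR=-2781/128
(1,1): OLD=250037/1024 → NEW=255, ERR=-11083/1024
(1,2): OLD=2340889/32768 → NEW=0, ERR=2340889/32768
(1,3): OLD=13953285/131072 → NEW=0, ERR=13953285/131072
(1,4): OLD=1151646799/8388608 → NEW=255, ERR=-987448241/8388608
(1,5): OLD=2009068095/67108864 → NEW=0, ERR=2009068095/67108864
(1,6): OLD=271738064337/1073741824 → NEW=255, ERR=-2066100783/1073741824
(2,0): OLD=2575255/16384 → NEW=255, ERR=-1602665/16384
(2,1): OLD=57073325/524288 → NEW=0, ERR=57073325/524288
(2,2): OLD=1151202503/8388608 → NEW=255, ERR=-987892537/8388608
(2,3): OLD=8129454799/67108864 → NEW=0, ERR=8129454799/67108864
(2,4): OLD=77029924959/536870912 → NEW=255, ERR=-59872157601/536870912
(2,5): OLD=-294680360491/17179869184 → NEW=0, ERR=-294680360491/17179869184
(2,6): OLD=68105259210019/274877906944 → NEW=255, ERR=-1988607060701/274877906944
(3,0): OLD=351001191/8388608 → NEW=0, ERR=351001191/8388608
(3,1): OLD=7793331611/67108864 → NEW=0, ERR=7793331611/67108864
(3,2): OLD=148456607393/536870912 → NEW=255, ERR=11554524833/536870912
(3,3): OLD=264142867047/2147483648 → NEW=0, ERR=264142867047/2147483648
(3,4): OLD=58911234911847/274877906944 → NEW=255, ERR=-11182631358873/274877906944
(3,5): OLD=326587578886757/2199023255552 → NEW=255, ERR=-234163351279003/2199023255552
(3,6): OLD=460208614072507/35184372088832 → NEW=0, ERR=460208614072507/35184372088832
(4,0): OLD=274716985577/1073741824 → NEW=255, ERR=912820457/1073741824
(4,1): OLD=3973926980117/17179869184 → NEW=255, ERR=-406939661803/17179869184
(4,2): OLD=64509272686555/274877906944 → NEW=255, ERR=-5584593584165/274877906944
(4,3): OLD=339235697706713/2199023255552 → NEW=255, ERR=-221515232459047/2199023255552
(4,4): OLD=2461807063508379/17592186044416 → NEW=255, ERR=-2024200377817701/17592186044416
(4,5): OLD=72222765761831867/562949953421312 → NEW=255, ERR=-71329472360602693/562949953421312
(4,6): OLD=999781238725384589/9007199254740992 → NEW=0, ERR=999781238725384589/9007199254740992
(5,0): OLD=11221712463631/274877906944 → NEW=0, ERR=11221712463631/274877906944
(5,1): OLD=296213334503493/2199023255552 → NEW=255, ERR=-264537595662267/2199023255552
(5,2): OLD=-973677978479213/17592186044416 → NEW=0, ERR=-973677978479213/17592186044416
(5,3): OLD=-357136020273089/140737488355328 → NEW=0, ERR=-357136020273089/140737488355328
(5,4): OLD=1223893263102618613/9007199254740992 → NEW=255, ERR=-1072942546856334347/9007199254740992
(5,5): OLD=9072747936682766437/72057594037927936 → NEW=0, ERR=9072747936682766437/72057594037927936
(5,6): OLD=224650442664211312203/1152921504606846976 → NEW=255, ERR=-69344541010534666677/1152921504606846976
(6,0): OLD=5566230222482215/35184372088832 → NEW=255, ERR=-3405784660169945/35184372088832
(6,1): OLD=-23513491092321133/562949953421312 → NEW=0, ERR=-23513491092321133/562949953421312
(6,2): OLD=1625222462126242777/9007199254740992 → NEW=255, ERR=-671613347832710183/9007199254740992
(6,3): OLD=4596620203231776199/72057594037927936 → NEW=0, ERR=4596620203231776199/72057594037927936
(6,4): OLD=21492304104745234877/144115188075855872 → NEW=255, ERR=-15257068854598012483/144115188075855872
(6,5): OLD=817325795207586432585/18446744073709551616 → NEW=0, ERR=817325795207586432585/18446744073709551616
(6,6): OLD=26403321076928698796143/295147905179352825856 → NEW=0, ERR=26403321076928698796143/295147905179352825856
Output grid:
  Row 0: ....##.  (5 black, running=5)
  Row 1: ##..#.#  (3 black, running=8)
  Row 2: #.#.#.#  (3 black, running=11)
  Row 3: ..#.##.  (4 black, running=15)
  Row 4: ######.  (1 black, running=16)
  Row 5: .#..#.#  (4 black, running=20)
  Row 6: #.#.#..  (4 black, running=24)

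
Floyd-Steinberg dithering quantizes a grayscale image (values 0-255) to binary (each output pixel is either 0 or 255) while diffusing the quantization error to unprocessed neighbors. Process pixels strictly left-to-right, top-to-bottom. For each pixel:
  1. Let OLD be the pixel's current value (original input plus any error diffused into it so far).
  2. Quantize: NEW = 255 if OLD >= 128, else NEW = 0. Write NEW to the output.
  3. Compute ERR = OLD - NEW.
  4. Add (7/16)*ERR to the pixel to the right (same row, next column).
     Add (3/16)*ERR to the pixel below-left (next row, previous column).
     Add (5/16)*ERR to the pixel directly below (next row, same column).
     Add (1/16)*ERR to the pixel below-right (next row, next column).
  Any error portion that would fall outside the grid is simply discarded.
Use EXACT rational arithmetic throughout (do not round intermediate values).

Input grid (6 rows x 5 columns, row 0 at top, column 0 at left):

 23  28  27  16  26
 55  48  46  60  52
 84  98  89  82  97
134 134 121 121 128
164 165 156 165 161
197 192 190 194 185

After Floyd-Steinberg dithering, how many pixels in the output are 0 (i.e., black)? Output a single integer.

(0,0): OLD=23 → NEW=0, ERR=23
(0,1): OLD=609/16 → NEW=0, ERR=609/16
(0,2): OLD=11175/256 → NEW=0, ERR=11175/256
(0,3): OLD=143761/4096 → NEW=0, ERR=143761/4096
(0,4): OLD=2710263/65536 → NEW=0, ERR=2710263/65536
(1,0): OLD=17747/256 → NEW=0, ERR=17747/256
(1,1): OLD=204485/2048 → NEW=0, ERR=204485/2048
(1,2): OLD=7358633/65536 → NEW=0, ERR=7358633/65536
(1,3): OLD=34229365/262144 → NEW=255, ERR=-32617355/262144
(1,4): OLD=53188287/4194304 → NEW=0, ERR=53188287/4194304
(2,0): OLD=4075847/32768 → NEW=0, ERR=4075847/32768
(2,1): OLD=219159037/1048576 → NEW=255, ERR=-48227843/1048576
(2,2): OLD=1457556023/16777216 → NEW=0, ERR=1457556023/16777216
(2,3): OLD=24299115445/268435456 → NEW=0, ERR=24299115445/268435456
(2,4): OLD=570325716147/4294967296 → NEW=255, ERR=-524890944333/4294967296
(3,0): OLD=2755598935/16777216 → NEW=255, ERR=-1522591145/16777216
(3,1): OLD=13956743691/134217728 → NEW=0, ERR=13956743691/134217728
(3,2): OLD=892240954857/4294967296 → NEW=255, ERR=-202975705623/4294967296
(3,3): OLD=954577186273/8589934592 → NEW=0, ERR=954577186273/8589934592
(3,4): OLD=19802888599237/137438953472 → NEW=255, ERR=-15244044536123/137438953472
(4,0): OLD=333153903545/2147483648 → NEW=255, ERR=-214454426695/2147483648
(4,1): OLD=9570720228281/68719476736 → NEW=255, ERR=-7952746339399/68719476736
(4,2): OLD=129672238347767/1099511627776 → NEW=0, ERR=129672238347767/1099511627776
(4,3): OLD=4003526915471289/17592186044416 → NEW=255, ERR=-482480525854791/17592186044416
(4,4): OLD=34138893143800463/281474976710656 → NEW=0, ERR=34138893143800463/281474976710656
(5,0): OLD=158432843382475/1099511627776 → NEW=255, ERR=-121942621700405/1099511627776
(5,1): OLD=1083548855024289/8796093022208 → NEW=0, ERR=1083548855024289/8796093022208
(5,2): OLD=75540363972735529/281474976710656 → NEW=255, ERR=3764244911518249/281474976710656
(5,3): OLD=249265593117637607/1125899906842624 → NEW=255, ERR=-37838883127231513/1125899906842624
(5,4): OLD=3719690651584849085/18014398509481984 → NEW=255, ERR=-873980968333056835/18014398509481984
Output grid:
  Row 0: .....  (5 black, running=5)
  Row 1: ...#.  (4 black, running=9)
  Row 2: .#..#  (3 black, running=12)
  Row 3: #.#.#  (2 black, running=14)
  Row 4: ##.#.  (2 black, running=16)
  Row 5: #.###  (1 black, running=17)

Answer: 17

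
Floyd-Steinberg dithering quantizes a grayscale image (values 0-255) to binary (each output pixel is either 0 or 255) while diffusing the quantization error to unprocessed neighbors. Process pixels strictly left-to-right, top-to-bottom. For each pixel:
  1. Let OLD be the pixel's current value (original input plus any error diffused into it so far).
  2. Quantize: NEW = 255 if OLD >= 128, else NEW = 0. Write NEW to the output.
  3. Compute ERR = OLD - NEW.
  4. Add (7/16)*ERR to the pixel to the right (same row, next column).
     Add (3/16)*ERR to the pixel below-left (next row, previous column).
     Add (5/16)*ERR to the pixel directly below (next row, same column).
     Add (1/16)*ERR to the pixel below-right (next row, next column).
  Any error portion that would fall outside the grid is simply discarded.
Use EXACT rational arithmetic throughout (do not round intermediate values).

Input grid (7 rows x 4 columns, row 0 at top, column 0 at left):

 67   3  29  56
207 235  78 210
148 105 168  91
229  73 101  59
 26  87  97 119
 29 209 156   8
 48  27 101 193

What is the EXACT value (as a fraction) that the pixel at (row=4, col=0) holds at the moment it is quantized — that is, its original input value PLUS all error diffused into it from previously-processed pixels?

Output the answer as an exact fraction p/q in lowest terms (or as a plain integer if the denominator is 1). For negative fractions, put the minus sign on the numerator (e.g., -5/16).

Answer: 97363794903/4294967296

Derivation:
(0,0): OLD=67 → NEW=0, ERR=67
(0,1): OLD=517/16 → NEW=0, ERR=517/16
(0,2): OLD=11043/256 → NEW=0, ERR=11043/256
(0,3): OLD=306677/4096 → NEW=0, ERR=306677/4096
(1,0): OLD=59903/256 → NEW=255, ERR=-5377/256
(1,1): OLD=508281/2048 → NEW=255, ERR=-13959/2048
(1,2): OLD=6852205/65536 → NEW=0, ERR=6852205/65536
(1,3): OLD=295527563/1048576 → NEW=255, ERR=28140683/1048576
(2,0): OLD=4592707/32768 → NEW=255, ERR=-3763133/32768
(2,1): OLD=74363281/1048576 → NEW=0, ERR=74363281/1048576
(2,2): OLD=495570837/2097152 → NEW=255, ERR=-39202923/2097152
(2,3): OLD=3279710241/33554432 → NEW=0, ERR=3279710241/33554432
(3,0): OLD=3462971027/16777216 → NEW=255, ERR=-815219053/16777216
(3,1): OLD=16970723149/268435456 → NEW=0, ERR=16970723149/268435456
(3,2): OLD=625246933939/4294967296 → NEW=255, ERR=-469969726541/4294967296
(3,3): OLD=2783388009573/68719476736 → NEW=0, ERR=2783388009573/68719476736
(4,0): OLD=97363794903/4294967296 → NEW=0, ERR=97363794903/4294967296
Target (4,0): original=26, with diffused error = 97363794903/4294967296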